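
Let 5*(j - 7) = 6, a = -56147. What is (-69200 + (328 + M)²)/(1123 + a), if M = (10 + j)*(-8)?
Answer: 56141/85975 ≈ 0.65299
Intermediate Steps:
j = 41/5 (j = 7 + (⅕)*6 = 7 + 6/5 = 41/5 ≈ 8.2000)
M = -728/5 (M = (10 + 41/5)*(-8) = (91/5)*(-8) = -728/5 ≈ -145.60)
(-69200 + (328 + M)²)/(1123 + a) = (-69200 + (328 - 728/5)²)/(1123 - 56147) = (-69200 + (912/5)²)/(-55024) = (-69200 + 831744/25)*(-1/55024) = -898256/25*(-1/55024) = 56141/85975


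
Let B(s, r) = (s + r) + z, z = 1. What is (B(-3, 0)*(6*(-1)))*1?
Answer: 12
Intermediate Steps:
B(s, r) = 1 + r + s (B(s, r) = (s + r) + 1 = (r + s) + 1 = 1 + r + s)
(B(-3, 0)*(6*(-1)))*1 = ((1 + 0 - 3)*(6*(-1)))*1 = -2*(-6)*1 = 12*1 = 12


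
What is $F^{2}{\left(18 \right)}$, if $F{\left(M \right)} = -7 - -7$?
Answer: $0$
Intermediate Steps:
$F{\left(M \right)} = 0$ ($F{\left(M \right)} = -7 + 7 = 0$)
$F^{2}{\left(18 \right)} = 0^{2} = 0$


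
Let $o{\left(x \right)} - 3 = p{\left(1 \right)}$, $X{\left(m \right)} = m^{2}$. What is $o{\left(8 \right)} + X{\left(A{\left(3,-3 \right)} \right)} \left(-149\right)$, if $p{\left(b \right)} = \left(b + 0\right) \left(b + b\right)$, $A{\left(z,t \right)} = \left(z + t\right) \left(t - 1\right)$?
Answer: $5$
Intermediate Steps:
$A{\left(z,t \right)} = \left(-1 + t\right) \left(t + z\right)$ ($A{\left(z,t \right)} = \left(t + z\right) \left(-1 + t\right) = \left(-1 + t\right) \left(t + z\right)$)
$p{\left(b \right)} = 2 b^{2}$ ($p{\left(b \right)} = b 2 b = 2 b^{2}$)
$o{\left(x \right)} = 5$ ($o{\left(x \right)} = 3 + 2 \cdot 1^{2} = 3 + 2 \cdot 1 = 3 + 2 = 5$)
$o{\left(8 \right)} + X{\left(A{\left(3,-3 \right)} \right)} \left(-149\right) = 5 + \left(\left(-3\right)^{2} - -3 - 3 - 9\right)^{2} \left(-149\right) = 5 + \left(9 + 3 - 3 - 9\right)^{2} \left(-149\right) = 5 + 0^{2} \left(-149\right) = 5 + 0 \left(-149\right) = 5 + 0 = 5$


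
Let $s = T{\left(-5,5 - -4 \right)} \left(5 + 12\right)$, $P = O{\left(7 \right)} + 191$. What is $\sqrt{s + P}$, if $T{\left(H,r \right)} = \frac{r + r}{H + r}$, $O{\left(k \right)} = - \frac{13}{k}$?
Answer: $\frac{\sqrt{52066}}{14} \approx 16.299$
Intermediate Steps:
$T{\left(H,r \right)} = \frac{2 r}{H + r}$
$P = \frac{1324}{7}$ ($P = - \frac{13}{7} + 191 = \frac{1324}{7} \approx 189.14$)
$s = \frac{153}{2}$ ($s = \frac{2 \left(5 - -4\right)}{-5 + \left(5 - -4\right)} \left(5 + 12\right) = \frac{2 \left(5 + 4\right)}{-5 + \left(5 + 4\right)} 17 = 2 \cdot 9 \frac{1}{-5 + 9} \cdot 17 = 2 \cdot 9 \cdot \frac{1}{4} \cdot 17 = \frac{9}{2} \cdot 17 = \frac{153}{2} \approx 76.5$)
$\sqrt{s + P} = \sqrt{\frac{153}{2} + \frac{1324}{7}} = \sqrt{\frac{3719}{14}} = \frac{\sqrt{52066}}{14}$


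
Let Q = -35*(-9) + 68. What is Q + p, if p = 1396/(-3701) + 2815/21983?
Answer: 31140258836/81359083 ≈ 382.75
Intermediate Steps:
Q = 383 (Q = 315 + 68 = 383)
p = -20269953/81359083 (p = 1396*(-1/3701) + 2815*(1/21983) = -1396/3701 + 2815/21983 = -20269953/81359083 ≈ -0.24914)
Q + p = 383 - 20269953/81359083 = 31140258836/81359083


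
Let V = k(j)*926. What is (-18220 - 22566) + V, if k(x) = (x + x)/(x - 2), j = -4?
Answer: -118654/3 ≈ -39551.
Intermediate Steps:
k(x) = 2*x/(-2 + x) (k(x) = (2*x)/(-2 + x) = 2*x/(-2 + x))
V = 3704/3 (V = (2*(-4)/(-2 - 4))*926 = (2*(-4)/(-6))*926 = (2*(-4)*(-1/6))*926 = (4/3)*926 = 3704/3 ≈ 1234.7)
(-18220 - 22566) + V = (-18220 - 22566) + 3704/3 = -40786 + 3704/3 = -118654/3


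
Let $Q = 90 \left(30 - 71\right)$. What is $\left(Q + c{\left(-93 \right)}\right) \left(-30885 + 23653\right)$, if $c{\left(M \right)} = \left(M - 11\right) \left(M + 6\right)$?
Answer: $-38749056$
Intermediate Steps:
$c{\left(M \right)} = \left(-11 + M\right) \left(6 + M\right)$
$Q = -3690$ ($Q = 90 \left(-41\right) = -3690$)
$\left(Q + c{\left(-93 \right)}\right) \left(-30885 + 23653\right) = \left(-3690 - \left(-399 - 8649\right)\right) \left(-30885 + 23653\right) = \left(-3690 + \left(-66 + 8649 + 465\right)\right) \left(-7232\right) = \left(-3690 + 9048\right) \left(-7232\right) = 5358 \left(-7232\right) = -38749056$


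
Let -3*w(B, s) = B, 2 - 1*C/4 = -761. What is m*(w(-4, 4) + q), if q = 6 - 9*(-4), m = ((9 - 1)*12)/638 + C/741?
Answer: 10091560/54549 ≈ 185.00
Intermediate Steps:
C = 3052 (C = 8 - 4*(-761) = 8 + 3044 = 3052)
w(B, s) = -B/3
m = 1009156/236379 (m = ((9 - 1)*12)/638 + 3052/741 = (8*12)*(1/638) + 3052*(1/741) = 96*(1/638) + 3052/741 = 48/319 + 3052/741 = 1009156/236379 ≈ 4.2692)
q = 42 (q = 6 + 36 = 42)
m*(w(-4, 4) + q) = 1009156*(-⅓*(-4) + 42)/236379 = 1009156*(4/3 + 42)/236379 = (1009156/236379)*(130/3) = 10091560/54549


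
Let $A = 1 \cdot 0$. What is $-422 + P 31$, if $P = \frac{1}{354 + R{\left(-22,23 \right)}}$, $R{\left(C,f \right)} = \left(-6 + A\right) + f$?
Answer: $- \frac{156531}{371} \approx -421.92$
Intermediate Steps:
$A = 0$
$R{\left(C,f \right)} = -6 + f$ ($R{\left(C,f \right)} = \left(-6 + 0\right) + f = -6 + f$)
$P = \frac{1}{371}$ ($P = \frac{1}{354 + \left(-6 + 23\right)} = \frac{1}{354 + 17} = \frac{1}{371} \approx 0.0026954$)
$-422 + P 31 = -422 + \frac{1}{371} \cdot 31 = -422 + \frac{31}{371} = - \frac{156531}{371}$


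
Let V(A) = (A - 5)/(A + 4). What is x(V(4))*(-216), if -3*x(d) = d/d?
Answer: 72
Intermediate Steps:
V(A) = (-5 + A)/(4 + A)
x(d) = -⅓ (x(d) = -d/(3*d) = -⅓*1 = -⅓)
x(V(4))*(-216) = -⅓*(-216) = 72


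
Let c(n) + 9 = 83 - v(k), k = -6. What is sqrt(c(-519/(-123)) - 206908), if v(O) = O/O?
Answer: I*sqrt(206835) ≈ 454.79*I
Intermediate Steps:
v(O) = 1
c(n) = 73 (c(n) = -9 + (83 - 1*1) = -9 + (83 - 1) = -9 + 82 = 73)
sqrt(c(-519/(-123)) - 206908) = sqrt(73 - 206908) = sqrt(-206835) = I*sqrt(206835)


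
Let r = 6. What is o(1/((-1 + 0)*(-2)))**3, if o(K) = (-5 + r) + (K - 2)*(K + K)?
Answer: -1/8 ≈ -0.12500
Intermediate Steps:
o(K) = 1 + 2*K*(-2 + K) (o(K) = (-5 + 6) + (K - 2)*(K + K) = 1 + (-2 + K)*(2*K) = 1 + 2*K*(-2 + K))
o(1/((-1 + 0)*(-2)))**3 = (1 - 4/((-1 + 0)*(-2)) + 2*(1/((-1 + 0)*(-2)))**2)**3 = (1 - 4/((-1*(-2))) + 2*(1/(-1*(-2)))**2)**3 = (1 - 4/2 + 2*(1/2)**2)**3 = (1 - 4/2 + 2*(1*(1/2))**2)**3 = (1 - 4*1/2 + 2*(1/2)**2)**3 = (1 - 2 + 2*(1/4))**3 = (1 - 2 + 1/2)**3 = (-1/2)**3 = -1/8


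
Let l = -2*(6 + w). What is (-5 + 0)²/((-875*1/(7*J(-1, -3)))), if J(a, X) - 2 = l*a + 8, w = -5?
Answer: -12/5 ≈ -2.4000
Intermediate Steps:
l = -2 (l = -2*(6 - 5) = -2*1 = -2)
J(a, X) = 10 - 2*a (J(a, X) = 2 + (-2*a + 8) = 2 + (8 - 2*a) = 10 - 2*a)
(-5 + 0)²/((-875*1/(7*J(-1, -3)))) = (-5 + 0)²/((-875*1/(7*(10 - 2*(-1))))) = (-5)²/((-875*1/(7*(10 + 2)))) = 25/((-875/(7*12))) = 25/((-875/84)) = 25/((-875*1/84)) = 25/(-125/12) = 25*(-12/125) = -12/5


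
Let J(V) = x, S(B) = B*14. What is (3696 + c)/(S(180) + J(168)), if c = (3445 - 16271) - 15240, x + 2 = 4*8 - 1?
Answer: -24370/2549 ≈ -9.5606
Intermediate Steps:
S(B) = 14*B
x = 29 (x = -2 + (4*8 - 1) = -2 + (32 - 1) = -2 + 31 = 29)
J(V) = 29
c = -28066 (c = -12826 - 15240 = -28066)
(3696 + c)/(S(180) + J(168)) = (3696 - 28066)/(14*180 + 29) = -24370/(2520 + 29) = -24370/2549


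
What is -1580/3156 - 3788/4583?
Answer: -4799017/3615987 ≈ -1.3272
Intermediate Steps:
-1580/3156 - 3788/4583 = -1580*1/3156 - 3788*1/4583 = -395/789 - 3788/4583 = -4799017/3615987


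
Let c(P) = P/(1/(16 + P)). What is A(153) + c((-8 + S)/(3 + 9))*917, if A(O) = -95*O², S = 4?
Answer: -20057794/9 ≈ -2.2286e+6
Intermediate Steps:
c(P) = P*(16 + P)
A(153) + c((-8 + S)/(3 + 9))*917 = -95*153² + (((-8 + 4)/(3 + 9))*(16 + (-8 + 4)/(3 + 9)))*917 = -95*23409 + ((-4/12)*(16 - 4/12))*917 = -2223855 + ((-4*1/12)*(16 - 4*1/12))*917 = -2223855 - (16 - ⅓)/3*917 = -2223855 - ⅓*47/3*917 = -2223855 - 47/9*917 = -2223855 - 43099/9 = -20057794/9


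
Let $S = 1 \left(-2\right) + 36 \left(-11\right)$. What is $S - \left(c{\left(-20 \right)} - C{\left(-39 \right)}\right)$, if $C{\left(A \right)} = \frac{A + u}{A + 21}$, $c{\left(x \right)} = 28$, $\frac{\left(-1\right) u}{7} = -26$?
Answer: $- \frac{7811}{18} \approx -433.94$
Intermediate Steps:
$u = 182$ ($u = \left(-7\right) \left(-26\right) = 182$)
$S = -398$ ($S = -2 - 396 = -398$)
$C{\left(A \right)} = \frac{182 + A}{21 + A}$ ($C{\left(A \right)} = \frac{A + 182}{A + 21} = \frac{182 + A}{21 + A}$)
$S - \left(c{\left(-20 \right)} - C{\left(-39 \right)}\right) = -398 - \left(28 - \frac{182 - 39}{21 - 39}\right) = -398 - \left(28 - \frac{1}{-18} \cdot 143\right) = -398 - \left(28 - \left(- \frac{1}{18}\right) 143\right) = -398 - \left(28 - - \frac{143}{18}\right) = -398 - \left(28 + \frac{143}{18}\right) = -398 - \frac{647}{18} = - \frac{7811}{18}$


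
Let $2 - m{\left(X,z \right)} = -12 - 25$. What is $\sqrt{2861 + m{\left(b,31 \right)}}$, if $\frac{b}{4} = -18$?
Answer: $10 \sqrt{29} \approx 53.852$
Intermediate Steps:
$b = -72$ ($b = 4 \left(-18\right) = -72$)
$m{\left(X,z \right)} = 39$ ($m{\left(X,z \right)} = 2 - \left(-12 - 25\right) = 2 - -37 = 2 + 37 = 39$)
$\sqrt{2861 + m{\left(b,31 \right)}} = \sqrt{2861 + 39} = \sqrt{2900} = 10 \sqrt{29}$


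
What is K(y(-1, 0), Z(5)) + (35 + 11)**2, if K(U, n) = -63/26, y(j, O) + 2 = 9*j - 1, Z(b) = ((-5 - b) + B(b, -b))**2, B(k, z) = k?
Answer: 54953/26 ≈ 2113.6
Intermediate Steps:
Z(b) = 25 (Z(b) = ((-5 - b) + b)**2 = (-5)**2 = 25)
y(j, O) = -3 + 9*j (y(j, O) = -2 + (9*j - 1) = -2 + (-1 + 9*j) = -3 + 9*j)
K(U, n) = -63/26 (K(U, n) = -63*1/26 = -63/26)
K(y(-1, 0), Z(5)) + (35 + 11)**2 = -63/26 + (35 + 11)**2 = -63/26 + 46**2 = -63/26 + 2116 = 54953/26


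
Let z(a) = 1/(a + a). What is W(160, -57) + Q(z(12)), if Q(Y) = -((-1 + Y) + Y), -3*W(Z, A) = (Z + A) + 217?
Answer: -423/4 ≈ -105.75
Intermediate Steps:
W(Z, A) = -217/3 - A/3 - Z/3 (W(Z, A) = -((Z + A) + 217)/3 = -((A + Z) + 217)/3 = -(217 + A + Z)/3 = -217/3 - A/3 - Z/3)
z(a) = 1/(2*a)
Q(Y) = 1 - 2*Y (Q(Y) = -(-1 + 2*Y) = 1 - 2*Y)
W(160, -57) + Q(z(12)) = (-217/3 - 1/3*(-57) - 1/3*160) + (1 - 1/12) = (-217/3 + 19 - 160/3) + (1 - 1/12) = -320/3 + (1 - 2*1/24) = -320/3 + (1 - 1/12) = -320/3 + 11/12 = -423/4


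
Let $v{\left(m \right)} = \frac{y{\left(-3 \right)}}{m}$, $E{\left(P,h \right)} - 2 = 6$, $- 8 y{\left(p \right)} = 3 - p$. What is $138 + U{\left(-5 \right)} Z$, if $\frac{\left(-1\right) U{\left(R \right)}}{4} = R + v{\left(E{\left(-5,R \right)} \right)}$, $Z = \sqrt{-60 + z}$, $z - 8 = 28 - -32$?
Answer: $138 + \frac{163 \sqrt{2}}{4} \approx 195.63$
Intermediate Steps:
$y{\left(p \right)} = - \frac{3}{8} + \frac{p}{8}$ ($y{\left(p \right)} = - \frac{3 - p}{8} = - \frac{3}{8} + \frac{p}{8}$)
$E{\left(P,h \right)} = 8$ ($E{\left(P,h \right)} = 2 + 6 = 8$)
$z = 68$ ($z = 8 + \left(28 - -32\right) = 8 + \left(28 + 32\right) = 8 + 60 = 68$)
$v{\left(m \right)} = - \frac{3}{4 m}$ ($v{\left(m \right)} = \frac{- \frac{3}{8} + \frac{1}{8} \left(-3\right)}{m} = \frac{- \frac{3}{8} - \frac{3}{8}}{m} = - \frac{3}{4 m}$)
$Z = 2 \sqrt{2}$ ($Z = \sqrt{-60 + 68} = \sqrt{8} = 2 \sqrt{2} \approx 2.8284$)
$U{\left(R \right)} = \frac{3}{8} - 4 R$ ($U{\left(R \right)} = - 4 \left(R - \frac{3}{4 \cdot 8}\right) = - 4 \left(R - \frac{3}{32}\right) = - 4 \left(- \frac{3}{32} + R\right) = \frac{3}{8} - 4 R$)
$138 + U{\left(-5 \right)} Z = 138 + \left(\frac{3}{8} - -20\right) 2 \sqrt{2} = 138 + \left(\frac{3}{8} + 20\right) 2 \sqrt{2} = 138 + \frac{163 \cdot 2 \sqrt{2}}{8} = 138 + \frac{163 \sqrt{2}}{4}$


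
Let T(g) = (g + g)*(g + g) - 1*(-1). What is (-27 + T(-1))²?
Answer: 484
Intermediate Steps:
T(g) = 1 + 4*g² (T(g) = (2*g)*(2*g) + 1 = 4*g² + 1 = 1 + 4*g²)
(-27 + T(-1))² = (-27 + (1 + 4*(-1)²))² = (-27 + (1 + 4*1))² = (-27 + (1 + 4))² = (-27 + 5)² = (-22)² = 484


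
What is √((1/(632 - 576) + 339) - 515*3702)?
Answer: I*√1494453730/28 ≈ 1380.6*I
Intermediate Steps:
√((1/(632 - 576) + 339) - 515*3702) = √((1/56 + 339) - 1906530) = √(18985/56 - 1906530) = √(-106746695/56) = I*√1494453730/28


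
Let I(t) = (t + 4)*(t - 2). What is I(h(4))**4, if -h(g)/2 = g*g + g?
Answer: 5226454388736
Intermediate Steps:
h(g) = -2*g - 2*g**2 (h(g) = -2*(g*g + g) = -2*(g**2 + g) = -2*(g + g**2) = -2*g - 2*g**2)
I(t) = (-2 + t)*(4 + t) (I(t) = (4 + t)*(-2 + t) = (-2 + t)*(4 + t))
I(h(4))**4 = (-8 + (-2*4*(1 + 4))**2 + 2*(-2*4*(1 + 4)))**4 = (-8 + (-2*4*5)**2 + 2*(-2*4*5))**4 = (-8 + (-40)**2 + 2*(-40))**4 = (-8 + 1600 - 80)**4 = 1512**4 = 5226454388736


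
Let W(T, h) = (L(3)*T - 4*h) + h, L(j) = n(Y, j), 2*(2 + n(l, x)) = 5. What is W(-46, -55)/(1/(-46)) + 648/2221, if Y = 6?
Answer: -14506924/2221 ≈ -6531.7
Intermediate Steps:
n(l, x) = 1/2 (n(l, x) = -2 + (1/2)*5 = -2 + 5/2 = 1/2)
L(j) = 1/2
W(T, h) = T/2 - 3*h (W(T, h) = (T/2 - 4*h) + h = T/2 - 3*h)
W(-46, -55)/(1/(-46)) + 648/2221 = ((1/2)*(-46) - 3*(-55))/(1/(-46)) + 648/2221 = (-23 + 165)/(-1/46) + 648*(1/2221) = 142*(-46) + 648/2221 = -6532 + 648/2221 = -14506924/2221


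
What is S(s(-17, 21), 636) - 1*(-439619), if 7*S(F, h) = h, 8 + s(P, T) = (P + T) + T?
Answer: 3077969/7 ≈ 4.3971e+5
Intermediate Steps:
s(P, T) = -8 + P + 2*T (s(P, T) = -8 + ((P + T) + T) = -8 + (P + 2*T) = -8 + P + 2*T)
S(F, h) = h/7
S(s(-17, 21), 636) - 1*(-439619) = (1/7)*636 - 1*(-439619) = 636/7 + 439619 = 3077969/7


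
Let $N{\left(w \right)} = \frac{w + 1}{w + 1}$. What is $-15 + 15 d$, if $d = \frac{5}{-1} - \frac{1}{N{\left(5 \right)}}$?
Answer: $-105$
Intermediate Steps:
$N{\left(w \right)} = 1$ ($N{\left(w \right)} = \frac{1 + w}{1 + w} = 1$)
$d = -6$ ($d = \frac{5}{-1} - 1^{-1} = 5 \left(-1\right) - 1 = -5 - 1 = -6$)
$-15 + 15 d = -15 + 15 \left(-6\right) = -15 - 90 = -105$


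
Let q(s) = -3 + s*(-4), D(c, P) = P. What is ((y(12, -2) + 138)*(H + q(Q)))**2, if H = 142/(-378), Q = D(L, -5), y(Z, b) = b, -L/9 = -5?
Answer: 182595545344/35721 ≈ 5.1117e+6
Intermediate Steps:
L = 45 (L = -9*(-5) = 45)
Q = -5
q(s) = -3 - 4*s
H = -71/189 (H = 142*(-1/378) = -71/189 ≈ -0.37566)
((y(12, -2) + 138)*(H + q(Q)))**2 = ((-2 + 138)*(-71/189 + (-3 - 4*(-5))))**2 = (136*(-71/189 + (-3 + 20)))**2 = (136*(-71/189 + 17))**2 = (136*(3142/189))**2 = (427312/189)**2 = 182595545344/35721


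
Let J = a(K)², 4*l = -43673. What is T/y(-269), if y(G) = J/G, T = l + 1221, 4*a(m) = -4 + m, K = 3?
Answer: 41736964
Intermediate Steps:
l = -43673/4 (l = (¼)*(-43673) = -43673/4 ≈ -10918.)
a(m) = -1 + m/4 (a(m) = (-4 + m)/4 = -1 + m/4)
J = 1/16 (J = (-1 + (¼)*3)² = (-1 + ¾)² = (-¼)² = 1/16 ≈ 0.062500)
T = -38789/4 (T = -43673/4 + 1221 = -38789/4 ≈ -9697.3)
y(G) = 1/(16*G)
T/y(-269) = -38789/(4*((1/16)/(-269))) = -38789/(4*((1/16)*(-1/269))) = -38789/(4*(-1/4304)) = -38789/4*(-4304) = 41736964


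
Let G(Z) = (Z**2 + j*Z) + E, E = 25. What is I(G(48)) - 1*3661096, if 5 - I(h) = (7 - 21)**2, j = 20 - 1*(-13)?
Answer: -3661287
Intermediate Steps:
j = 33 (j = 20 + 13 = 33)
G(Z) = 25 + Z**2 + 33*Z (G(Z) = (Z**2 + 33*Z) + 25 = 25 + Z**2 + 33*Z)
I(h) = -191 (I(h) = 5 - (7 - 21)**2 = 5 - 1*(-14)**2 = 5 - 1*196 = 5 - 196 = -191)
I(G(48)) - 1*3661096 = -191 - 1*3661096 = -191 - 3661096 = -3661287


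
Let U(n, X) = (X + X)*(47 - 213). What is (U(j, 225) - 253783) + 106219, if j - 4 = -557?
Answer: -222264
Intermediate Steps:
j = -553 (j = 4 - 557 = -553)
U(n, X) = -332*X (U(n, X) = (2*X)*(-166) = -332*X)
(U(j, 225) - 253783) + 106219 = (-332*225 - 253783) + 106219 = (-74700 - 253783) + 106219 = -328483 + 106219 = -222264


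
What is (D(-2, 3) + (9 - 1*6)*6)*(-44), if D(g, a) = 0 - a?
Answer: -660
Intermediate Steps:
D(g, a) = -a
(D(-2, 3) + (9 - 1*6)*6)*(-44) = (-1*3 + (9 - 1*6)*6)*(-44) = (-3 + (9 - 6)*6)*(-44) = (-3 + 3*6)*(-44) = (-3 + 18)*(-44) = 15*(-44) = -660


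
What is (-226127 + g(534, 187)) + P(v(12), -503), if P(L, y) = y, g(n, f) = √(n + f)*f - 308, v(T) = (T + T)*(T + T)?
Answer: -226938 + 187*√721 ≈ -2.2192e+5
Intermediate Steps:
v(T) = 4*T² (v(T) = (2*T)*(2*T) = 4*T²)
g(n, f) = -308 + f*√(f + n) (g(n, f) = √(f + n)*f - 308 = f*√(f + n) - 308 = -308 + f*√(f + n))
(-226127 + g(534, 187)) + P(v(12), -503) = (-226127 + (-308 + 187*√(187 + 534))) - 503 = (-226127 + (-308 + 187*√721)) - 503 = (-226435 + 187*√721) - 503 = -226938 + 187*√721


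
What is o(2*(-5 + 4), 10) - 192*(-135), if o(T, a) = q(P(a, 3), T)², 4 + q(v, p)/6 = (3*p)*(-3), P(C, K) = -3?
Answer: 32976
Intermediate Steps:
q(v, p) = -24 - 54*p (q(v, p) = -24 + 6*((3*p)*(-3)) = -24 + 6*(-9*p) = -24 - 54*p)
o(T, a) = (-24 - 54*T)²
o(2*(-5 + 4), 10) - 192*(-135) = 36*(4 + 9*(2*(-5 + 4)))² - 192*(-135) = 36*(4 + 9*(2*(-1)))² + 25920 = 36*(4 + 9*(-2))² + 25920 = 36*(4 - 18)² + 25920 = 36*(-14)² + 25920 = 36*196 + 25920 = 7056 + 25920 = 32976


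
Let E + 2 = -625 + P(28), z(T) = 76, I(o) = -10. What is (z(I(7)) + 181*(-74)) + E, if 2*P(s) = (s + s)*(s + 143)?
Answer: -9157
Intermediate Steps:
P(s) = s*(143 + s) (P(s) = ((s + s)*(s + 143))/2 = ((2*s)*(143 + s))/2 = (2*s*(143 + s))/2 = s*(143 + s))
E = 4161 (E = -2 + (-625 + 28*(143 + 28)) = -2 + (-625 + 28*171) = -2 + (-625 + 4788) = -2 + 4163 = 4161)
(z(I(7)) + 181*(-74)) + E = (76 + 181*(-74)) + 4161 = (76 - 13394) + 4161 = -13318 + 4161 = -9157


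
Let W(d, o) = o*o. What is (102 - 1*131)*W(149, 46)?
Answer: -61364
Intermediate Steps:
W(d, o) = o²
(102 - 1*131)*W(149, 46) = (102 - 1*131)*46² = (102 - 131)*2116 = -29*2116 = -61364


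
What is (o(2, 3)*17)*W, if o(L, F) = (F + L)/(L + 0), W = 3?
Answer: 255/2 ≈ 127.50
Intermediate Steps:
o(L, F) = (F + L)/L
(o(2, 3)*17)*W = (((3 + 2)/2)*17)*3 = (((½)*5)*17)*3 = ((5/2)*17)*3 = (85/2)*3 = 255/2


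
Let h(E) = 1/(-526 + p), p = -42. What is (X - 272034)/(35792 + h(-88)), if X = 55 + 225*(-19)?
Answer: -156912272/20329855 ≈ -7.7183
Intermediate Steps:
X = -4220 (X = 55 - 4275 = -4220)
h(E) = -1/568 (h(E) = 1/(-526 - 42) = 1/(-568) = -1/568)
(X - 272034)/(35792 + h(-88)) = (-4220 - 272034)/(35792 - 1/568) = -276254/20329855/568 = -276254*568/20329855 = -156912272/20329855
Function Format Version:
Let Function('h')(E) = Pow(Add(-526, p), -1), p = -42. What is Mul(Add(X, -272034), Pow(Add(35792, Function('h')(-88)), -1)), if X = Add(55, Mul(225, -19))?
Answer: Rational(-156912272, 20329855) ≈ -7.7183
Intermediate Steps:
X = -4220 (X = Add(55, -4275) = -4220)
Function('h')(E) = Rational(-1, 568) (Function('h')(E) = Pow(Add(-526, -42), -1) = Pow(-568, -1) = Rational(-1, 568))
Mul(Add(X, -272034), Pow(Add(35792, Function('h')(-88)), -1)) = Mul(Add(-4220, -272034), Pow(Add(35792, Rational(-1, 568)), -1)) = Mul(-276254, Pow(Rational(20329855, 568), -1)) = Mul(-276254, Rational(568, 20329855)) = Rational(-156912272, 20329855)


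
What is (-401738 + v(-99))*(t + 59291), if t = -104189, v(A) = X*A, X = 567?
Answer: 20557492158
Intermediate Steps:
v(A) = 567*A
(-401738 + v(-99))*(t + 59291) = (-401738 + 567*(-99))*(-104189 + 59291) = (-401738 - 56133)*(-44898) = -457871*(-44898) = 20557492158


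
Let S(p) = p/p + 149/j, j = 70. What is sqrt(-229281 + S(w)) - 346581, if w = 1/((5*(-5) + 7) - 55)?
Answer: -346581 + I*sqrt(1123461570)/70 ≈ -3.4658e+5 + 478.83*I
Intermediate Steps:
w = -1/73 (w = 1/((-25 + 7) - 55) = 1/(-18 - 55) = 1/(-73) = -1/73 ≈ -0.013699)
S(p) = 219/70 (S(p) = p/p + 149/70 = 1 + 149*(1/70) = 1 + 149/70 = 219/70)
sqrt(-229281 + S(w)) - 346581 = sqrt(-229281 + 219/70) - 346581 = sqrt(-16049451/70) - 346581 = I*sqrt(1123461570)/70 - 346581 = -346581 + I*sqrt(1123461570)/70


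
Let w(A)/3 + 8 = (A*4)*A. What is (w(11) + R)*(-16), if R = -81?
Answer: -21552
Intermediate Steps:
w(A) = -24 + 12*A² (w(A) = -24 + 3*((A*4)*A) = -24 + 3*((4*A)*A) = -24 + 3*(4*A²) = -24 + 12*A²)
(w(11) + R)*(-16) = ((-24 + 12*11²) - 81)*(-16) = ((-24 + 12*121) - 81)*(-16) = ((-24 + 1452) - 81)*(-16) = (1428 - 81)*(-16) = 1347*(-16) = -21552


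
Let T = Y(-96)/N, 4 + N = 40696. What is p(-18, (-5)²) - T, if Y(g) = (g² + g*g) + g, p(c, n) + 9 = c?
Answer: -93085/3391 ≈ -27.451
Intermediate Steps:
N = 40692 (N = -4 + 40696 = 40692)
p(c, n) = -9 + c
Y(g) = g + 2*g² (Y(g) = (g² + g²) + g = 2*g² + g = g + 2*g²)
T = 1528/3391 (T = -96*(1 + 2*(-96))/40692 = -96*(1 - 192)*(1/40692) = -96*(-191)*(1/40692) = 18336*(1/40692) = 1528/3391 ≈ 0.45060)
p(-18, (-5)²) - T = (-9 - 18) - 1*1528/3391 = -27 - 1528/3391 = -93085/3391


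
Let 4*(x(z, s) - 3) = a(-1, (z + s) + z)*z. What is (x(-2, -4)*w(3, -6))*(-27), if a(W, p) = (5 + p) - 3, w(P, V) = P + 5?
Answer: -1296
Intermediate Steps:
w(P, V) = 5 + P
a(W, p) = 2 + p
x(z, s) = 3 + z*(2 + s + 2*z)/4 (x(z, s) = 3 + ((2 + ((z + s) + z))*z)/4 = 3 + ((2 + ((s + z) + z))*z)/4 = 3 + ((2 + (s + 2*z))*z)/4 = 3 + ((2 + s + 2*z)*z)/4 = 3 + (z*(2 + s + 2*z))/4 = 3 + z*(2 + s + 2*z)/4)
(x(-2, -4)*w(3, -6))*(-27) = ((3 + (1/4)*(-2)*(2 - 4 + 2*(-2)))*(5 + 3))*(-27) = ((3 + (1/4)*(-2)*(2 - 4 - 4))*8)*(-27) = ((3 + (1/4)*(-2)*(-6))*8)*(-27) = ((3 + 3)*8)*(-27) = (6*8)*(-27) = 48*(-27) = -1296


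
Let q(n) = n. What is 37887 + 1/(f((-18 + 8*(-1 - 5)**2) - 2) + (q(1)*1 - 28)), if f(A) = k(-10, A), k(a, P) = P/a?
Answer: 10191598/269 ≈ 37887.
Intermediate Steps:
f(A) = -A/10 (f(A) = A/(-10) = A*(-1/10) = -A/10)
37887 + 1/(f((-18 + 8*(-1 - 5)**2) - 2) + (q(1)*1 - 28)) = 37887 + 1/(-((-18 + 8*(-1 - 5)**2) - 2)/10 + (1*1 - 28)) = 37887 + 1/(-((-18 + 8*(-6)**2) - 2)/10 + (1 - 28)) = 37887 + 1/(-((-18 + 8*36) - 2)/10 - 27) = 37887 + 1/(-((-18 + 288) - 2)/10 - 27) = 37887 + 1/(-(270 - 2)/10 - 27) = 37887 + 1/(-1/10*268 - 27) = 37887 + 1/(-134/5 - 27) = 37887 + 1/(-269/5) = 37887 - 5/269 = 10191598/269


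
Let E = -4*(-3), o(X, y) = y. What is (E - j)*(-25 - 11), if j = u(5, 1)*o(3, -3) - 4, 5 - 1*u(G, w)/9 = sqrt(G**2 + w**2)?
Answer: -5436 + 972*sqrt(26) ≈ -479.75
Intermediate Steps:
u(G, w) = 45 - 9*sqrt(G**2 + w**2)
E = 12
j = -139 + 27*sqrt(26) (j = (45 - 9*sqrt(5**2 + 1**2))*(-3) - 4 = (45 - 9*sqrt(25 + 1))*(-3) - 4 = (45 - 9*sqrt(26))*(-3) - 4 = (-135 + 27*sqrt(26)) - 4 = -139 + 27*sqrt(26) ≈ -1.3265)
(E - j)*(-25 - 11) = (12 - (-139 + 27*sqrt(26)))*(-25 - 11) = (12 + (139 - 27*sqrt(26)))*(-36) = (151 - 27*sqrt(26))*(-36) = -5436 + 972*sqrt(26)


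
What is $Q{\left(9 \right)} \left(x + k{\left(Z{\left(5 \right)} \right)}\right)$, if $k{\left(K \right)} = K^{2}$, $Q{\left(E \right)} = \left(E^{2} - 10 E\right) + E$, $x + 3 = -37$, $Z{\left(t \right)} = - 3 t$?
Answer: $0$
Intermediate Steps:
$x = -40$ ($x = -3 - 37 = -40$)
$Q{\left(E \right)} = E^{2} - 9 E$
$Q{\left(9 \right)} \left(x + k{\left(Z{\left(5 \right)} \right)}\right) = 9 \left(-9 + 9\right) \left(-40 + \left(\left(-3\right) 5\right)^{2}\right) = 9 \cdot 0 \left(-40 + \left(-15\right)^{2}\right) = 0 \left(-40 + 225\right) = 0 \cdot 185 = 0$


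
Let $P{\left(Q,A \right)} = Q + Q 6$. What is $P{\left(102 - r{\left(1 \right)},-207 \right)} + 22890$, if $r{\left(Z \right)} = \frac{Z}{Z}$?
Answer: $23597$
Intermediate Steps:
$r{\left(Z \right)} = 1$
$P{\left(Q,A \right)} = 7 Q$ ($P{\left(Q,A \right)} = Q + 6 Q = 7 Q$)
$P{\left(102 - r{\left(1 \right)},-207 \right)} + 22890 = 7 \left(102 - 1\right) + 22890 = 7 \cdot 101 + 22890 = 707 + 22890 = 23597$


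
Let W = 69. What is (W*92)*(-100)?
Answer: -634800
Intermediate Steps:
(W*92)*(-100) = (69*92)*(-100) = 6348*(-100) = -634800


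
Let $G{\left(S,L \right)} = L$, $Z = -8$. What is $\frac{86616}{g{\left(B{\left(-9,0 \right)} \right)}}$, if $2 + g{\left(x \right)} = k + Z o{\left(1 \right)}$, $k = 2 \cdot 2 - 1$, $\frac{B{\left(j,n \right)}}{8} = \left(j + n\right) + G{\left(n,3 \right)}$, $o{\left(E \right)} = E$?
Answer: $- \frac{86616}{7} \approx -12374.0$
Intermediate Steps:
$B{\left(j,n \right)} = 24 + 8 j + 8 n$ ($B{\left(j,n \right)} = 8 \left(\left(j + n\right) + 3\right) = 8 \left(3 + j + n\right) = 24 + 8 j + 8 n$)
$k = 3$ ($k = 4 - 1 = 3$)
$g{\left(x \right)} = -7$ ($g{\left(x \right)} = -2 + \left(3 - 8\right) = -2 - 5 = -7$)
$\frac{86616}{g{\left(B{\left(-9,0 \right)} \right)}} = \frac{86616}{-7} = 86616 \left(- \frac{1}{7}\right) = - \frac{86616}{7}$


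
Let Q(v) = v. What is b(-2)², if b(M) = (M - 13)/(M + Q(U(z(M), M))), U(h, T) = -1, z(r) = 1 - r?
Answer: 25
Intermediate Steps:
b(M) = (-13 + M)/(-1 + M) (b(M) = (M - 13)/(M - 1) = (-13 + M)/(-1 + M))
b(-2)² = ((-13 - 2)/(-1 - 2))² = (-15/(-3))² = (-⅓*(-15))² = 5² = 25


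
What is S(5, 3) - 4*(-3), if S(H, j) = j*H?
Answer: 27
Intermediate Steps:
S(H, j) = H*j
S(5, 3) - 4*(-3) = 5*3 - 4*(-3) = 15 + 12 = 27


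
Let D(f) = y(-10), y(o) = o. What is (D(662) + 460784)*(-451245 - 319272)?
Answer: -355034200158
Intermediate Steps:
D(f) = -10
(D(662) + 460784)*(-451245 - 319272) = (-10 + 460784)*(-451245 - 319272) = 460774*(-770517) = -355034200158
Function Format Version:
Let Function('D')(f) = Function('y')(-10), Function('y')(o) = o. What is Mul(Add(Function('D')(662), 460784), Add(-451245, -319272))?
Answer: -355034200158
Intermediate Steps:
Function('D')(f) = -10
Mul(Add(Function('D')(662), 460784), Add(-451245, -319272)) = Mul(Add(-10, 460784), Add(-451245, -319272)) = Mul(460774, -770517) = -355034200158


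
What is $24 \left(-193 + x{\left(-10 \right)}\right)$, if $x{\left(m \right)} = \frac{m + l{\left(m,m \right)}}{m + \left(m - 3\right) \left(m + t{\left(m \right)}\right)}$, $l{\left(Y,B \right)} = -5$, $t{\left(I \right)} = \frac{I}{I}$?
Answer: $- \frac{495984}{107} \approx -4635.4$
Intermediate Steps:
$t{\left(I \right)} = 1$
$x{\left(m \right)} = \frac{-5 + m}{m + \left(1 + m\right) \left(-3 + m\right)}$ ($x{\left(m \right)} = \frac{m - 5}{m + \left(m - 3\right) \left(m + 1\right)} = \frac{-5 + m}{m + \left(-3 + m\right) \left(1 + m\right)} = \frac{-5 + m}{m + \left(1 + m\right) \left(-3 + m\right)}$)
$24 \left(-193 + x{\left(-10 \right)}\right) = 24 \left(-193 + \frac{-5 - 10}{-3 + \left(-10\right)^{2} - -10}\right) = 24 \left(-193 + \frac{1}{-3 + 100 + 10} \left(-15\right)\right) = 24 \left(-193 + \frac{1}{107} \left(-15\right)\right) = 24 \left(-193 - \frac{15}{107}\right) = 24 \left(- \frac{20666}{107}\right) = - \frac{495984}{107}$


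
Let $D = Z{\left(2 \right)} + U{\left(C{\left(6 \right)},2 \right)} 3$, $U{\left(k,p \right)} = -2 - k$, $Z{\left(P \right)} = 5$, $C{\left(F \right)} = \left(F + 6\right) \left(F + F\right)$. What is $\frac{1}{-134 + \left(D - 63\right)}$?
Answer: $- \frac{1}{630} \approx -0.0015873$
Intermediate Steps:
$C{\left(F \right)} = 2 F \left(6 + F\right)$ ($C{\left(F \right)} = \left(6 + F\right) 2 F = 2 F \left(6 + F\right)$)
$D = -433$ ($D = 5 + \left(-2 - 2 \cdot 6 \left(6 + 6\right)\right) 3 = 5 + \left(-2 - 2 \cdot 6 \cdot 12\right) 3 = 5 + \left(-2 - 144\right) 3 = 5 - 438 = -433$)
$\frac{1}{-134 + \left(D - 63\right)} = \frac{1}{-134 - 496} = \frac{1}{-630} = - \frac{1}{630}$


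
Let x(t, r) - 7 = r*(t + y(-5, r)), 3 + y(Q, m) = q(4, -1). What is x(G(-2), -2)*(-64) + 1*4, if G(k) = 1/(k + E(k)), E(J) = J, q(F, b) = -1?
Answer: -988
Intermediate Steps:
G(k) = 1/(2*k) (G(k) = 1/(k + k) = 1/(2*k))
y(Q, m) = -4 (y(Q, m) = -3 - 1 = -4)
x(t, r) = 7 + r*(-4 + t) (x(t, r) = 7 + r*(t - 4) = 7 + r*(-4 + t))
x(G(-2), -2)*(-64) + 1*4 = (7 - 4*(-2) - 1/(-2))*(-64) + 1*4 = (7 + 8 - (-1)/2)*(-64) + 4 = (7 + 8 - 2*(-1/4))*(-64) + 4 = (7 + 8 + 1/2)*(-64) + 4 = (31/2)*(-64) + 4 = -992 + 4 = -988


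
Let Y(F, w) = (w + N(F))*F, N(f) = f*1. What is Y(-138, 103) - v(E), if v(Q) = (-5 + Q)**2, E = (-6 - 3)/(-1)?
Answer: 4814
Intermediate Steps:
N(f) = f
E = 9 (E = -1*(-9) = 9)
Y(F, w) = F*(F + w) (Y(F, w) = (w + F)*F = (F + w)*F = F*(F + w))
Y(-138, 103) - v(E) = -138*(-138 + 103) - (-5 + 9)**2 = -138*(-35) - 1*4**2 = 4830 - 1*16 = 4830 - 16 = 4814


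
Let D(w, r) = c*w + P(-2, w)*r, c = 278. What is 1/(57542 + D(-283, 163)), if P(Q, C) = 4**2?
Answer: -1/18524 ≈ -5.3984e-5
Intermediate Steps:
P(Q, C) = 16
D(w, r) = 16*r + 278*w (D(w, r) = 278*w + 16*r = 16*r + 278*w)
1/(57542 + D(-283, 163)) = 1/(57542 + (16*163 + 278*(-283))) = 1/(57542 + (2608 - 78674)) = 1/(57542 - 76066) = 1/(-18524) = -1/18524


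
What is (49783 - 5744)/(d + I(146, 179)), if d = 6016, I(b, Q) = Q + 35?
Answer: 44039/6230 ≈ 7.0689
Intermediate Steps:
I(b, Q) = 35 + Q
(49783 - 5744)/(d + I(146, 179)) = (49783 - 5744)/(6016 + (35 + 179)) = 44039/(6016 + 214) = 44039/6230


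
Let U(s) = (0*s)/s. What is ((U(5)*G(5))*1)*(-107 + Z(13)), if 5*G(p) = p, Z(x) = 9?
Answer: 0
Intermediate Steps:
G(p) = p/5
U(s) = 0 (U(s) = 0/s = 0)
((U(5)*G(5))*1)*(-107 + Z(13)) = ((0*((⅕)*5))*1)*(-107 + 9) = ((0*1)*1)*(-98) = (0*1)*(-98) = 0*(-98) = 0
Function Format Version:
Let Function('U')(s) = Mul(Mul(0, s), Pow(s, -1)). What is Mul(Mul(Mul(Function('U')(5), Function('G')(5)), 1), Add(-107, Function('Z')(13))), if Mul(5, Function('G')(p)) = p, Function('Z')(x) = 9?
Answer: 0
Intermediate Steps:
Function('G')(p) = Mul(Rational(1, 5), p)
Function('U')(s) = 0 (Function('U')(s) = Mul(0, Pow(s, -1)) = 0)
Mul(Mul(Mul(Function('U')(5), Function('G')(5)), 1), Add(-107, Function('Z')(13))) = Mul(Mul(Mul(0, Mul(Rational(1, 5), 5)), 1), Add(-107, 9)) = Mul(Mul(Mul(0, 1), 1), -98) = Mul(Mul(0, 1), -98) = Mul(0, -98) = 0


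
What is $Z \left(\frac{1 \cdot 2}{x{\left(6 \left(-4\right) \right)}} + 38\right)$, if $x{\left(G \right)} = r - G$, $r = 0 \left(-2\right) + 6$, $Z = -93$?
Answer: $- \frac{17701}{5} \approx -3540.2$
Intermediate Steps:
$r = 6$ ($r = 0 + 6 = 6$)
$x{\left(G \right)} = 6 - G$
$Z \left(\frac{1 \cdot 2}{x{\left(6 \left(-4\right) \right)}} + 38\right) = - 93 \left(\frac{1 \cdot 2}{6 - 6 \left(-4\right)} + 38\right) = - 93 \left(\frac{2}{6 - -24} + 38\right) = - 93 \left(\frac{2}{6 + 24} + 38\right) = - 93 \left(\frac{2}{30} + 38\right) = - 93 \left(2 \cdot \frac{1}{30} + 38\right) = - 93 \left(\frac{1}{15} + 38\right) = \left(-93\right) \frac{571}{15} = - \frac{17701}{5}$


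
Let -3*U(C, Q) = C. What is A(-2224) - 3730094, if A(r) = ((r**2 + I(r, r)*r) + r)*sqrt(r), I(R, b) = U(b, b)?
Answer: -3730094 + 39542720*I*sqrt(139)/3 ≈ -3.7301e+6 + 1.554e+8*I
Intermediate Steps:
U(C, Q) = -C/3
I(R, b) = -b/3
A(r) = sqrt(r)*(r + 2*r**2/3) (A(r) = ((r**2 + (-r/3)*r) + r)*sqrt(r) = ((r**2 - r**2/3) + r)*sqrt(r) = (2*r**2/3 + r)*sqrt(r) = (r + 2*r**2/3)*sqrt(r) = sqrt(r)*(r + 2*r**2/3))
A(-2224) - 3730094 = (-2224)**(3/2)*(3 + 2*(-2224))/3 - 3730094 = (-8896*I*sqrt(139))*(3 - 4448)/3 - 3730094 = (1/3)*(-8896*I*sqrt(139))*(-4445) - 3730094 = 39542720*I*sqrt(139)/3 - 3730094 = -3730094 + 39542720*I*sqrt(139)/3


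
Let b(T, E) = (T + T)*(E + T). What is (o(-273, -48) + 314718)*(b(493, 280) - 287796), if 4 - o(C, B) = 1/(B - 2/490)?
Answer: 1755899207890434/11761 ≈ 1.4930e+11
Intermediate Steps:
o(C, B) = 4 - 1/(-1/245 + B) (o(C, B) = 4 - 1/(B - 2/490) = 4 - 1/(B - 2*1/490) = 4 - 1/(B - 1/245) = 4 - 1/(-1/245 + B))
b(T, E) = 2*T*(E + T) (b(T, E) = (2*T)*(E + T) = 2*T*(E + T))
(o(-273, -48) + 314718)*(b(493, 280) - 287796) = ((-249 + 980*(-48))/(-1 + 245*(-48)) + 314718)*(2*493*(280 + 493) - 287796) = ((-249 - 47040)/(-1 - 11760) + 314718)*(2*493*773 - 287796) = (-47289/(-11761) + 314718)*(762178 - 287796) = (-1/11761*(-47289) + 314718)*474382 = (47289/11761 + 314718)*474382 = (3701445687/11761)*474382 = 1755899207890434/11761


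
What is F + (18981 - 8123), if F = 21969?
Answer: 32827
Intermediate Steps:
F + (18981 - 8123) = 21969 + (18981 - 8123) = 21969 + 10858 = 32827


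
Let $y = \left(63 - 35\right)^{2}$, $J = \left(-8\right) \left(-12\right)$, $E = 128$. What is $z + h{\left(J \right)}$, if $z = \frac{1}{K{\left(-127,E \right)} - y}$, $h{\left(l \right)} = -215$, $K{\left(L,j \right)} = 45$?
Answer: $- \frac{158886}{739} \approx -215.0$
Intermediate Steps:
$J = 96$
$y = 784$ ($y = 28^{2} = 784$)
$z = - \frac{1}{739}$ ($z = \frac{1}{45 - 784} = \frac{1}{-739} = - \frac{1}{739} \approx -0.0013532$)
$z + h{\left(J \right)} = - \frac{1}{739} - 215 = - \frac{158886}{739}$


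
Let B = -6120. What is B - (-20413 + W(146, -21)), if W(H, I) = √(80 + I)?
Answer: 14293 - √59 ≈ 14285.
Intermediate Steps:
B - (-20413 + W(146, -21)) = -6120 - (-20413 + √(80 - 21)) = -6120 - (-20413 + √59) = -6120 + (20413 - √59) = 14293 - √59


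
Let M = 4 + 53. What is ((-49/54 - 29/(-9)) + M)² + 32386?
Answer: 104696785/2916 ≈ 35904.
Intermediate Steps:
M = 57
((-49/54 - 29/(-9)) + M)² + 32386 = ((-49/54 - 29/(-9)) + 57)² + 32386 = ((-49*1/54 - 29*(-⅑)) + 57)² + 32386 = ((-49/54 + 29/9) + 57)² + 32386 = (125/54 + 57)² + 32386 = (3203/54)² + 32386 = 10259209/2916 + 32386 = 104696785/2916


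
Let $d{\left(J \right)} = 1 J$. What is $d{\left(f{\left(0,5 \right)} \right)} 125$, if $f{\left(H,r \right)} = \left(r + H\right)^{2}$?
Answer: $3125$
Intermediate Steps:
$f{\left(H,r \right)} = \left(H + r\right)^{2}$
$d{\left(J \right)} = J$
$d{\left(f{\left(0,5 \right)} \right)} 125 = \left(0 + 5\right)^{2} \cdot 125 = 5^{2} \cdot 125 = 25 \cdot 125 = 3125$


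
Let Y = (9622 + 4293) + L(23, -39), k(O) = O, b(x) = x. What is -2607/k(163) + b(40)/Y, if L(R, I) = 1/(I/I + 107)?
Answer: -3917150187/244959823 ≈ -15.991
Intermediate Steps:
L(R, I) = 1/108 (L(R, I) = 1/(1 + 107) = 1/108)
Y = 1502821/108 (Y = (9622 + 4293) + 1/108 = 13915 + 1/108 = 1502821/108 ≈ 13915.)
-2607/k(163) + b(40)/Y = -2607/163 + 40/(1502821/108) = -2607*1/163 + 40*(108/1502821) = -2607/163 + 4320/1502821 = -3917150187/244959823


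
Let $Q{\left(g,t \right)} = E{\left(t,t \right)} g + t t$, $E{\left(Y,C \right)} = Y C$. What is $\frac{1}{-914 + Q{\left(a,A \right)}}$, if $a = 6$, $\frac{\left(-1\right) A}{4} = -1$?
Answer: $- \frac{1}{802} \approx -0.0012469$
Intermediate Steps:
$A = 4$ ($A = \left(-4\right) \left(-1\right) = 4$)
$E{\left(Y,C \right)} = C Y$
$Q{\left(g,t \right)} = t^{2} + g t^{2}$ ($Q{\left(g,t \right)} = t t g + t t = t^{2} g + t^{2} = g t^{2} + t^{2} = t^{2} + g t^{2}$)
$\frac{1}{-914 + Q{\left(a,A \right)}} = \frac{1}{-914 + 4^{2} \left(1 + 6\right)} = \frac{1}{-914 + 16 \cdot 7} = \frac{1}{-914 + 112} = \frac{1}{-802} = - \frac{1}{802}$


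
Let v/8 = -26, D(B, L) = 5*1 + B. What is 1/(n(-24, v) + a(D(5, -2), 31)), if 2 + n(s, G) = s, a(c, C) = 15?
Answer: -1/11 ≈ -0.090909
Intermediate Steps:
D(B, L) = 5 + B
v = -208 (v = 8*(-26) = -208)
n(s, G) = -2 + s
1/(n(-24, v) + a(D(5, -2), 31)) = 1/((-2 - 24) + 15) = 1/(-26 + 15) = 1/(-11) = -1/11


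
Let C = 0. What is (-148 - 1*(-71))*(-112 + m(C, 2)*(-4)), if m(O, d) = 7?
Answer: 10780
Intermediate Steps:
(-148 - 1*(-71))*(-112 + m(C, 2)*(-4)) = (-148 - 1*(-71))*(-112 + 7*(-4)) = (-148 + 71)*(-112 - 28) = -77*(-140) = 10780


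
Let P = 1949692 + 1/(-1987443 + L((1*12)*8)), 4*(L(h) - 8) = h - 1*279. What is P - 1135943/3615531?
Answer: 56040364521385838683/28743193054113 ≈ 1.9497e+6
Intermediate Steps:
L(h) = -247/4 + h/4 (L(h) = 8 + (h - 1*279)/4 = 8 + (h - 279)/4 = 8 + (-279 + h)/4 = 8 + (-279/4 + h/4) = -247/4 + h/4)
P = 15499901273712/7949923 (P = 1949692 + 1/(-1987443 + (-247/4 + ((1*12)*8)/4)) = 1949692 + 1/(-1987443 + (-247/4 + (12*8)/4)) = 1949692 + 1/(-1987443 + (-247/4 + (¼)*96)) = 1949692 + 1/(-1987443 + (-247/4 + 24)) = 1949692 + 1/(-1987443 - 151/4) = 1949692 + 1/(-7949923/4) = 1949692 - 4/7949923 = 15499901273712/7949923 ≈ 1.9497e+6)
P - 1135943/3615531 = 15499901273712/7949923 - 1135943/3615531 = 56040364521385838683/28743193054113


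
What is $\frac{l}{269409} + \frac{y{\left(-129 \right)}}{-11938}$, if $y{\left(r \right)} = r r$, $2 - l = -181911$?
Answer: $- \frac{2311557775}{3216204642} \approx -0.71872$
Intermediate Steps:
$l = 181913$ ($l = 2 - -181911 = 2 + 181911 = 181913$)
$y{\left(r \right)} = r^{2}$
$\frac{l}{269409} + \frac{y{\left(-129 \right)}}{-11938} = \frac{181913}{269409} + \frac{\left(-129\right)^{2}}{-11938} = 181913 \cdot \frac{1}{269409} + 16641 \left(- \frac{1}{11938}\right) = \frac{181913}{269409} - \frac{16641}{11938} = - \frac{2311557775}{3216204642}$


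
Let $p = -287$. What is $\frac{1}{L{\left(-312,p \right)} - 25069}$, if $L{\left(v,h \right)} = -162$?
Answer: $- \frac{1}{25231} \approx -3.9634 \cdot 10^{-5}$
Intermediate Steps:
$\frac{1}{L{\left(-312,p \right)} - 25069} = \frac{1}{-162 - 25069} = \frac{1}{-25231} = - \frac{1}{25231}$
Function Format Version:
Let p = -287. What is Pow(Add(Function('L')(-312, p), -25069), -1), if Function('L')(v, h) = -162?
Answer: Rational(-1, 25231) ≈ -3.9634e-5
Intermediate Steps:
Pow(Add(Function('L')(-312, p), -25069), -1) = Pow(Add(-162, -25069), -1) = Pow(-25231, -1) = Rational(-1, 25231)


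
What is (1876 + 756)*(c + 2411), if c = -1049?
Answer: 3584784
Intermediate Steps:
(1876 + 756)*(c + 2411) = (1876 + 756)*(-1049 + 2411) = 2632*1362 = 3584784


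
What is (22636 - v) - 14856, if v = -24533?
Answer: 32313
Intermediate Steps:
(22636 - v) - 14856 = (22636 - 1*(-24533)) - 14856 = (22636 + 24533) - 14856 = 47169 - 14856 = 32313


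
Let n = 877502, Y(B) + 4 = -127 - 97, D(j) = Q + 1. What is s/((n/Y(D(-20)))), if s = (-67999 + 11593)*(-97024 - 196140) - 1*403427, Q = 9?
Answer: -1885081787898/438751 ≈ -4.2965e+6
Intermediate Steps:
s = 16535805157 (s = -56406*(-293164) - 403427 = 16536208584 - 403427 = 16535805157)
D(j) = 10 (D(j) = 9 + 1 = 10)
Y(B) = -228 (Y(B) = -4 + (-127 - 97) = -4 - 224 = -228)
s/((n/Y(D(-20)))) = 16535805157/((877502/(-228))) = 16535805157/((877502*(-1/228))) = 16535805157/(-438751/114) = 16535805157*(-114/438751) = -1885081787898/438751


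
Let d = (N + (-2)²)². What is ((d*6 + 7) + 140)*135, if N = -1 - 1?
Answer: 23085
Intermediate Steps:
N = -2
d = 4 (d = (-2 + (-2)²)² = (-2 + 4)² = 2² = 4)
((d*6 + 7) + 140)*135 = ((4*6 + 7) + 140)*135 = ((24 + 7) + 140)*135 = (31 + 140)*135 = 171*135 = 23085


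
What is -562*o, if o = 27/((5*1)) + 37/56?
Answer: -476857/140 ≈ -3406.1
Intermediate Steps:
o = 1697/280 (o = 27/5 + 37*(1/56) = 27*(⅕) + 37/56 = 27/5 + 37/56 = 1697/280 ≈ 6.0607)
-562*o = -562*1697/280 = -476857/140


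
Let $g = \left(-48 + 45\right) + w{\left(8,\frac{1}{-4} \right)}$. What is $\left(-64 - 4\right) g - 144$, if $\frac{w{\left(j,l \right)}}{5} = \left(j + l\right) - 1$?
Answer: $-2235$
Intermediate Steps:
$w{\left(j,l \right)} = -5 + 5 j + 5 l$ ($w{\left(j,l \right)} = 5 \left(\left(j + l\right) - 1\right) = 5 \left(-1 + j + l\right) = -5 + 5 j + 5 l$)
$g = \frac{123}{4}$ ($g = \left(-48 + 45\right) + \left(-5 + 5 \cdot 8 + \frac{5}{-4}\right) = -3 + \left(-5 + 40 + 5 \left(- \frac{1}{4}\right)\right) = -3 - - \frac{135}{4} = -3 + \frac{135}{4} = \frac{123}{4} \approx 30.75$)
$\left(-64 - 4\right) g - 144 = \left(-64 - 4\right) \frac{123}{4} - 144 = \left(-68\right) \frac{123}{4} - 144 = -2091 - 144 = -2235$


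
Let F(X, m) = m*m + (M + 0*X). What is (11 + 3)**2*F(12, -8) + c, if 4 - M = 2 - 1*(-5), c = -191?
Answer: 11765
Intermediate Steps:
M = -3 (M = 4 - (2 - 1*(-5)) = 4 - (2 + 5) = 4 - 1*7 = 4 - 7 = -3)
F(X, m) = -3 + m**2 (F(X, m) = m*m + (-3 + 0*X) = m**2 + (-3 + 0) = m**2 - 3 = -3 + m**2)
(11 + 3)**2*F(12, -8) + c = (11 + 3)**2*(-3 + (-8)**2) - 191 = 14**2*(-3 + 64) - 191 = 196*61 - 191 = 11956 - 191 = 11765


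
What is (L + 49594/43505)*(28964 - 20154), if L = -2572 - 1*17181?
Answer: -1514094830302/8701 ≈ -1.7401e+8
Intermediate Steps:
L = -19753 (L = -2572 - 17181 = -19753)
(L + 49594/43505)*(28964 - 20154) = (-19753 + 49594/43505)*(28964 - 20154) = (-19753 + 49594*(1/43505))*8810 = (-19753 + 49594/43505)*8810 = -859304671/43505*8810 = -1514094830302/8701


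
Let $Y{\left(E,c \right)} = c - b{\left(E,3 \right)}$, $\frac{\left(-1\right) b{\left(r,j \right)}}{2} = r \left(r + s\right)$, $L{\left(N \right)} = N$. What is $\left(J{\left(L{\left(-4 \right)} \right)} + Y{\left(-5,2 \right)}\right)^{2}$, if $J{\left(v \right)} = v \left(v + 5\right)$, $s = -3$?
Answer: $6084$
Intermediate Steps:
$J{\left(v \right)} = v \left(5 + v\right)$
$b{\left(r,j \right)} = - 2 r \left(-3 + r\right)$ ($b{\left(r,j \right)} = - 2 r \left(r - 3\right) = - 2 r \left(-3 + r\right)$)
$Y{\left(E,c \right)} = c - 2 E \left(3 - E\right)$
$\left(J{\left(L{\left(-4 \right)} \right)} + Y{\left(-5,2 \right)}\right)^{2} = \left(- 4 \left(5 - 4\right) + \left(2 + 2 \left(-5\right) \left(-3 - 5\right)\right)\right)^{2} = \left(\left(-4\right) 1 + \left(2 + 2 \left(-5\right) \left(-8\right)\right)\right)^{2} = \left(-4 + \left(2 + 80\right)\right)^{2} = \left(-4 + 82\right)^{2} = 78^{2} = 6084$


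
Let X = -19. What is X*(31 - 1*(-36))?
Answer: -1273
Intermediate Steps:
X*(31 - 1*(-36)) = -19*(31 - 1*(-36)) = -19*(31 + 36) = -19*67 = -1273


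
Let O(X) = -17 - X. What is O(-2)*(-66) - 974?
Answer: 16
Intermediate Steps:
O(-2)*(-66) - 974 = (-17 - 1*(-2))*(-66) - 974 = (-17 + 2)*(-66) - 974 = -15*(-66) - 974 = 990 - 974 = 16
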